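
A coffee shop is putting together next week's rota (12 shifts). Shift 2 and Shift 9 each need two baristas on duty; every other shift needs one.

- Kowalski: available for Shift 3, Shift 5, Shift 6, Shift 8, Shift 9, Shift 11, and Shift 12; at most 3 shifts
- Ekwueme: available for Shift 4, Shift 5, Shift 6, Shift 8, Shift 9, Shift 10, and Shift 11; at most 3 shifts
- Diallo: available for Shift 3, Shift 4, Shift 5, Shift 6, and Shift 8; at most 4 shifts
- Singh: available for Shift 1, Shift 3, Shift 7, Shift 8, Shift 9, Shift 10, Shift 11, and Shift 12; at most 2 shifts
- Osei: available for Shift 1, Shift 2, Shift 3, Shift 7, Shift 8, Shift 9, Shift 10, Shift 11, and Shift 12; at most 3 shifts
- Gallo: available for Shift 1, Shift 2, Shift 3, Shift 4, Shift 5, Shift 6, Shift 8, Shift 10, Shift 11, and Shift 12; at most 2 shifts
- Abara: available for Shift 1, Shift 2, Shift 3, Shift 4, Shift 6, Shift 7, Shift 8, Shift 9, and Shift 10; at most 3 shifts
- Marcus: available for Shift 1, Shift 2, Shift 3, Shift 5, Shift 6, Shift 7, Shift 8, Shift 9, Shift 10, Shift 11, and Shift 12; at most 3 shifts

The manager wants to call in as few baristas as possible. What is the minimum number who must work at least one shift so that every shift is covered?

14 slots to fill and no one can take more than 4, so at least ⌈14/4⌉ = 4 baristas are needed.
Any 4 baristas together have capacity at most 4+3+3+3 = 13 < 14 slots, so 4 can never suffice.
Kowalski, Ekwueme, Diallo, Osei, and Gallo alone can cover everything: Shift 1→Osei, Shift 2→Osei+Gallo, Shift 3→Kowalski, Shift 4→Ekwueme, Shift 5→Diallo, Shift 6→Diallo, Shift 7→Osei, Shift 8→Diallo, Shift 9→Kowalski+Ekwueme, Shift 10→Ekwueme, Shift 11→Gallo, Shift 12→Kowalski.

5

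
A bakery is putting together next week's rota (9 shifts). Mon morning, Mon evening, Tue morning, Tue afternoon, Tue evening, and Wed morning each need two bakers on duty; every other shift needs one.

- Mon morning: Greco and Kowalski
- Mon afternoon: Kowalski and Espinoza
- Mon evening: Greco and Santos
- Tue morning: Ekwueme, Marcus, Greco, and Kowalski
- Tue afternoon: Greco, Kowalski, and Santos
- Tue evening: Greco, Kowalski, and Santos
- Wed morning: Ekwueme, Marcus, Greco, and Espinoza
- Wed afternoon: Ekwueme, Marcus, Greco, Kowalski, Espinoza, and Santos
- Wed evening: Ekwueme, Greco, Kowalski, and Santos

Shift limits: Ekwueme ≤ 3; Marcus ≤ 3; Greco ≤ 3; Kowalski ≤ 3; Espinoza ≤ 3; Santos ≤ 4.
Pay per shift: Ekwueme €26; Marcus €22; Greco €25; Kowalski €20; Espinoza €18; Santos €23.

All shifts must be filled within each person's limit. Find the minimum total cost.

Mon morning can only be covered by Greco and Kowalski, so that assignment is forced.
Mon evening can only be covered by Greco and Santos, so that assignment is forced.
Picking the cheapest available baker for each shift independently would cost €317, but that ignores the shift limits.
An optimal schedule: Mon morning→Kowalski+Greco, Mon afternoon→Espinoza, Mon evening→Santos+Greco, Tue morning→Marcus+Greco, Tue afternoon→Kowalski+Santos, Tue evening→Kowalski+Santos, Wed morning→Espinoza+Marcus, Wed afternoon→Espinoza, Wed evening→Santos.
Total: 20 + 25 + 18 + 23 + 25 + 22 + 25 + 20 + 23 + 20 + 23 + 18 + 22 + 18 + 23 = €325.

€325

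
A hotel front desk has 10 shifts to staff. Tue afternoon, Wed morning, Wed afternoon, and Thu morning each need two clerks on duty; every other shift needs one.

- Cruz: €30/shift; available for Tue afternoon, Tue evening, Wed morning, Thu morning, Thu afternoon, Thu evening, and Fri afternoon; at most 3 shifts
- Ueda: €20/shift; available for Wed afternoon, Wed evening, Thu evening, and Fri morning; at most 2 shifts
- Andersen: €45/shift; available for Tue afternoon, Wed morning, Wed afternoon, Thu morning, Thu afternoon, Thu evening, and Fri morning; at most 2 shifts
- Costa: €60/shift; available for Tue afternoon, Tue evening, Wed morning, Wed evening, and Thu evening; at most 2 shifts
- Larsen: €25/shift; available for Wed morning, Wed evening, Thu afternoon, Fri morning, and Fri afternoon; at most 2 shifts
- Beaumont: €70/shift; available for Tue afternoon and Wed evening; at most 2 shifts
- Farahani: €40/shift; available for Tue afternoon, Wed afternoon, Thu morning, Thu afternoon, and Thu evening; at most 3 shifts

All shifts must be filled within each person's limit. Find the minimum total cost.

Picking the cheapest available clerk for each shift independently would cost €395, but that ignores the shift limits.
An optimal schedule: Tue afternoon→Andersen+Costa, Tue evening→Cruz, Wed morning→Andersen+Costa, Wed afternoon→Ueda+Farahani, Wed evening→Larsen, Thu morning→Cruz+Farahani, Thu afternoon→Cruz, Thu evening→Farahani, Fri morning→Ueda, Fri afternoon→Larsen.
Total: 45 + 60 + 30 + 45 + 60 + 20 + 40 + 25 + 30 + 40 + 30 + 40 + 20 + 25 = €510.

€510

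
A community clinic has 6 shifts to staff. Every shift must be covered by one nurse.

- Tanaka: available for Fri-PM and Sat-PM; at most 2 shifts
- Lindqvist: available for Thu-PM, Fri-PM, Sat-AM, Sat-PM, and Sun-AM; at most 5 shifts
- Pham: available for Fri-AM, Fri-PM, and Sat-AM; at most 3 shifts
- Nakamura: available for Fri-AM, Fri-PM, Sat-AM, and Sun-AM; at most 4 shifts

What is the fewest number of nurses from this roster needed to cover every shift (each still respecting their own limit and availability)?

2

6 slots to fill and no one can take more than 5, so at least ⌈6/5⌉ = 2 nurses are needed.
Lindqvist and Pham alone can cover everything: Thu-PM→Lindqvist, Fri-AM→Pham, Fri-PM→Lindqvist, Sat-AM→Lindqvist, Sat-PM→Lindqvist, Sun-AM→Lindqvist.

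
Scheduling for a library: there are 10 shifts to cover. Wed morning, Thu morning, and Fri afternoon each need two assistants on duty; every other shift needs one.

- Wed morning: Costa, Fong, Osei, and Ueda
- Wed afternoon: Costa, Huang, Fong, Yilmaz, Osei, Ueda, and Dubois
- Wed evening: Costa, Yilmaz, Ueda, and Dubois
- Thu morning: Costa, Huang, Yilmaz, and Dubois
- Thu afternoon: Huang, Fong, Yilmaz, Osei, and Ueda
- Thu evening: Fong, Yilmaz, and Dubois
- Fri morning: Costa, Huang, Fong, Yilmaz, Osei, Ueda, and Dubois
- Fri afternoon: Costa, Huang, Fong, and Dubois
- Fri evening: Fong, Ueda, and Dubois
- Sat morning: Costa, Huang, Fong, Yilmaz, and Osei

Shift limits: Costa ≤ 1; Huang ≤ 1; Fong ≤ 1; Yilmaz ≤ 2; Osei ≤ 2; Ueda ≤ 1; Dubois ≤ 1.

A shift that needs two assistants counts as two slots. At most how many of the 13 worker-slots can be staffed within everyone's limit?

9

Total capacity across all assistants is 1+1+1+2+2+1+1 = 9, and 13 slots are needed, so at most 9 can be filled.
An assignment achieving 9: Wed morning→Costa+Osei, Wed evening→Yilmaz, Thu morning→Huang+Yilmaz, Thu afternoon→Osei, Thu evening→Fong, Fri afternoon→Dubois, Fri evening→Ueda.
Loads: Costa 1/1, Huang 1/1, Fong 1/1, Yilmaz 2/2, Osei 2/2, Ueda 1/1, Dubois 1/1.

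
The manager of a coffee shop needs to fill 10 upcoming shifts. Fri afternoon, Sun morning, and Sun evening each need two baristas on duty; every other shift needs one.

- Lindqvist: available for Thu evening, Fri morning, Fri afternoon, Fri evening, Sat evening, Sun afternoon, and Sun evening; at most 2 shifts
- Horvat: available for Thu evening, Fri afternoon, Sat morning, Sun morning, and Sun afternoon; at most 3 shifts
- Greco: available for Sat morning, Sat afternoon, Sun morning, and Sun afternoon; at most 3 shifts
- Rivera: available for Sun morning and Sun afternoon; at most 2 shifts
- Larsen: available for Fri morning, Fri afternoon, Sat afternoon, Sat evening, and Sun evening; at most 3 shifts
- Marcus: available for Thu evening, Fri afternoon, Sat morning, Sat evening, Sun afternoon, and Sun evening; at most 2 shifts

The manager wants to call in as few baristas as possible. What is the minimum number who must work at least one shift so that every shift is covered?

13 slots to fill and no one can take more than 3, so at least ⌈13/3⌉ = 5 baristas are needed.
Lindqvist, Horvat, Greco, Larsen, and Marcus alone can cover everything: Thu evening→Horvat, Fri morning→Lindqvist, Fri afternoon→Larsen+Marcus, Fri evening→Lindqvist, Sat morning→Horvat, Sat afternoon→Greco, Sat evening→Larsen, Sun morning→Horvat+Greco, Sun afternoon→Greco, Sun evening→Larsen+Marcus.

5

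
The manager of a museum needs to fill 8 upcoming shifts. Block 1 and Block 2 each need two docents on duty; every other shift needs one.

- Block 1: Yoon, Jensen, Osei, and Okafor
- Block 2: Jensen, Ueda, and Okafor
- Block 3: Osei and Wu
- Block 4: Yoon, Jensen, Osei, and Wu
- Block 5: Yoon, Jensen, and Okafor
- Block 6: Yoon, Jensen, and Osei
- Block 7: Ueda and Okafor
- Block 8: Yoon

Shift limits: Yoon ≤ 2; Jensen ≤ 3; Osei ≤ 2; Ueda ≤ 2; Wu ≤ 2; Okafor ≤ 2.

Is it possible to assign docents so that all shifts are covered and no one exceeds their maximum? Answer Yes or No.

Block 8 can only be covered by Yoon, so that assignment is forced.
One valid schedule: Block 1→Osei+Okafor, Block 2→Jensen+Ueda, Block 3→Osei, Block 4→Jensen, Block 5→Yoon, Block 6→Jensen, Block 7→Ueda, Block 8→Yoon.
Loads: Yoon 2/2, Jensen 3/3, Osei 2/2, Ueda 2/2, Wu 0/2, Okafor 1/2 — all within limits.

Yes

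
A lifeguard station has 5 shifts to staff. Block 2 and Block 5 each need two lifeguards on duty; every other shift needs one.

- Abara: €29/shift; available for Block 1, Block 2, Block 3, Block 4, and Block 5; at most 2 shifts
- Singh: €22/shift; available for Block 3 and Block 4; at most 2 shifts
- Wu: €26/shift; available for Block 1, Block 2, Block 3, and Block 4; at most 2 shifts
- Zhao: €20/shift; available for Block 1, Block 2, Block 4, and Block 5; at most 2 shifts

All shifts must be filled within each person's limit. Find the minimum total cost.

Block 5 can only be covered by Abara and Zhao, so that assignment is forced.
Picking the cheapest available lifeguard for each shift independently would cost €157, but that ignores the shift limits.
An optimal schedule: Block 1→Wu, Block 2→Zhao+Wu, Block 3→Singh, Block 4→Singh, Block 5→Zhao+Abara.
Total: 26 + 20 + 26 + 22 + 22 + 20 + 29 = €165.

€165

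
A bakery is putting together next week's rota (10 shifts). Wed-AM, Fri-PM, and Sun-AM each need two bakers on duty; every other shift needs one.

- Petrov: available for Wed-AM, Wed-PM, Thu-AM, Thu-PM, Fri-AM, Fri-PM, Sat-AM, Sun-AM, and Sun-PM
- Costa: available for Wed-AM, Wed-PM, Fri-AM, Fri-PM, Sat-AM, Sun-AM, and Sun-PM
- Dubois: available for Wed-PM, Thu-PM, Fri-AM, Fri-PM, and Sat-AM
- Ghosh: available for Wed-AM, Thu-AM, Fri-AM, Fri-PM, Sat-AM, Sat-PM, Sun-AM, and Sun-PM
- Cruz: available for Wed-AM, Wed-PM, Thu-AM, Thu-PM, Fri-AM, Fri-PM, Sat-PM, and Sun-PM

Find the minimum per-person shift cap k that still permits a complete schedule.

With 5 bakers and 13 worker-slots to fill, someone must work at least ⌈13/5⌉ = 3 shifts, so k ≥ 3.
k = 3 works: Wed-AM→Ghosh+Cruz, Wed-PM→Costa, Thu-AM→Petrov, Thu-PM→Petrov, Fri-AM→Dubois, Fri-PM→Dubois+Cruz, Sat-AM→Costa, Sat-PM→Ghosh, Sun-AM→Petrov+Costa, Sun-PM→Ghosh.
Loads: Petrov 3, Costa 3, Dubois 2, Ghosh 3, Cruz 2 — all ≤ 3.

3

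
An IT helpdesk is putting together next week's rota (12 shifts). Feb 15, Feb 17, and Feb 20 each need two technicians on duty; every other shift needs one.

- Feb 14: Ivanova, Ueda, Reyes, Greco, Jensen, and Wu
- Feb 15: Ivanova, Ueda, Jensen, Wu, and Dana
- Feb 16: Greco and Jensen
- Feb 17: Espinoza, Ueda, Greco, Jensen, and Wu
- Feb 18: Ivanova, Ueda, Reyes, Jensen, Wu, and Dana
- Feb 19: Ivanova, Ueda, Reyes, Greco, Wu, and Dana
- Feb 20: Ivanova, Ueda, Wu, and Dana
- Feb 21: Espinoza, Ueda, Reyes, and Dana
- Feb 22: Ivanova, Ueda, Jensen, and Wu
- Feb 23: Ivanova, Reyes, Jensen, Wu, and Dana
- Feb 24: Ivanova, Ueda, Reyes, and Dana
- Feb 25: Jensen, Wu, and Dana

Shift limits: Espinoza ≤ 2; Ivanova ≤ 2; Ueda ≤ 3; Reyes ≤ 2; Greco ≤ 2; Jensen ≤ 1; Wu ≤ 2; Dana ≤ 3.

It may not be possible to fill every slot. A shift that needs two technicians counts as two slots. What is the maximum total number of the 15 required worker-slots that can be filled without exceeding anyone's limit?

Total capacity across all technicians is 2+2+3+2+2+1+2+3 = 17, and 15 slots are needed, so at most 15 can be filled.
An assignment achieving 15: Feb 14→Reyes, Feb 15→Ueda+Wu, Feb 16→Greco, Feb 17→Espinoza+Greco, Feb 18→Wu, Feb 19→Dana, Feb 20→Ivanova+Ueda, Feb 21→Espinoza, Feb 22→Ivanova, Feb 23→Reyes, Feb 24→Ueda, Feb 25→Jensen.
Loads: Espinoza 2/2, Ivanova 2/2, Ueda 3/3, Reyes 2/2, Greco 2/2, Jensen 1/1, Wu 2/2, Dana 1/3.

15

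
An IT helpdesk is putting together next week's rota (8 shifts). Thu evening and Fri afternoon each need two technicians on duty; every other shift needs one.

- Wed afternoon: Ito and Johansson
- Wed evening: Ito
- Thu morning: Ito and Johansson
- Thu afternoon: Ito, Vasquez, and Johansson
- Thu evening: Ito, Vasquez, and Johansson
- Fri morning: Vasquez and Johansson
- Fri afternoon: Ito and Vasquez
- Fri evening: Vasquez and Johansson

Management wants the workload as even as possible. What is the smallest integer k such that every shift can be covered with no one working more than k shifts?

With 3 technicians and 10 worker-slots to fill, someone must work at least ⌈10/3⌉ = 4 shifts, so k ≥ 4.
k = 4 works: Wed afternoon→Ito, Wed evening→Ito, Thu morning→Ito, Thu afternoon→Johansson, Thu evening→Vasquez+Johansson, Fri morning→Vasquez, Fri afternoon→Ito+Vasquez, Fri evening→Vasquez.
Loads: Ito 4, Vasquez 4, Johansson 2 — all ≤ 4.

4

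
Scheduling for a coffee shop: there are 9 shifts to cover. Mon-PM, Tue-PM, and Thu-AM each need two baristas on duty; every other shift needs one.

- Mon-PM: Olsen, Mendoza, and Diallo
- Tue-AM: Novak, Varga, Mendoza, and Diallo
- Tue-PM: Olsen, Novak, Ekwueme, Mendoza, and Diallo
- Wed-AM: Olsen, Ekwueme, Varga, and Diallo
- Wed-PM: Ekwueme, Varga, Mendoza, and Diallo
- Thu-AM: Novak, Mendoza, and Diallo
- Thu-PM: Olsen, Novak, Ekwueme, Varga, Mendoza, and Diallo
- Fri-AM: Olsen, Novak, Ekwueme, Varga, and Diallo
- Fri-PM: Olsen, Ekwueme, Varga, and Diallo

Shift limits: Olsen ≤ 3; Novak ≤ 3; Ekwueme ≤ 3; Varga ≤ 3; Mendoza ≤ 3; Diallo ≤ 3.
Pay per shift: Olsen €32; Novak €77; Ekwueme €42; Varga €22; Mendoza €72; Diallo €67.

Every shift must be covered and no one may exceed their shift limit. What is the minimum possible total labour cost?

€494

Picking the cheapest available barista for each shift independently would cost €444, but that ignores the shift limits.
An optimal schedule: Mon-PM→Olsen+Diallo, Tue-AM→Varga, Tue-PM→Olsen+Ekwueme, Wed-AM→Varga, Wed-PM→Varga, Thu-AM→Diallo+Mendoza, Thu-PM→Ekwueme, Fri-AM→Ekwueme, Fri-PM→Olsen.
Total: 32 + 67 + 22 + 32 + 42 + 22 + 22 + 67 + 72 + 42 + 42 + 32 = €494.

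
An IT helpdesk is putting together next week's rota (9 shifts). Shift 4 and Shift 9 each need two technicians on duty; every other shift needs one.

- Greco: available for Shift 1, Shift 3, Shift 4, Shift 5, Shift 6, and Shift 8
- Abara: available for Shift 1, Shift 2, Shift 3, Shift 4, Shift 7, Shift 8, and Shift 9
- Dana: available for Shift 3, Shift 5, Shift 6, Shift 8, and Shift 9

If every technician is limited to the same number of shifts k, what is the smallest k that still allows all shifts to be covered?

4

With 3 technicians and 11 worker-slots to fill, someone must work at least ⌈11/3⌉ = 4 shifts, so k ≥ 4.
k = 4 works: Shift 1→Greco, Shift 2→Abara, Shift 3→Dana, Shift 4→Greco+Abara, Shift 5→Greco, Shift 6→Greco, Shift 7→Abara, Shift 8→Dana, Shift 9→Abara+Dana.
Loads: Greco 4, Abara 4, Dana 3 — all ≤ 4.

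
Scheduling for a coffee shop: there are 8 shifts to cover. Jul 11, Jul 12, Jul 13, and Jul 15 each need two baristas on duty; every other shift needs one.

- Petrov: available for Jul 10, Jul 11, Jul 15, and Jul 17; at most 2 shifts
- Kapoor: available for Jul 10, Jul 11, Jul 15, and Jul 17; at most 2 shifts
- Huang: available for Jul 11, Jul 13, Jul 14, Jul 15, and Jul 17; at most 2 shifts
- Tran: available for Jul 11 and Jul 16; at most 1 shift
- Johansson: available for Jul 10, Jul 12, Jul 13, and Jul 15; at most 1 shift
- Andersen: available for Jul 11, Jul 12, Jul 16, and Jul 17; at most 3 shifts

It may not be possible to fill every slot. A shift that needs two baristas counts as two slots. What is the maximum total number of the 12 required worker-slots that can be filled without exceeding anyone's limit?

Total capacity across all baristas is 2+2+2+1+1+3 = 11, and 12 slots are needed, so at most 11 can be filled.
An assignment achieving 11: Jul 10→Petrov, Jul 11→Kapoor+Andersen, Jul 12→Johansson+Andersen, Jul 13→Huang, Jul 14→Huang, Jul 15→Petrov+Kapoor, Jul 16→Tran, Jul 17→Andersen.
Loads: Petrov 2/2, Kapoor 2/2, Huang 2/2, Tran 1/1, Johansson 1/1, Andersen 3/3.

11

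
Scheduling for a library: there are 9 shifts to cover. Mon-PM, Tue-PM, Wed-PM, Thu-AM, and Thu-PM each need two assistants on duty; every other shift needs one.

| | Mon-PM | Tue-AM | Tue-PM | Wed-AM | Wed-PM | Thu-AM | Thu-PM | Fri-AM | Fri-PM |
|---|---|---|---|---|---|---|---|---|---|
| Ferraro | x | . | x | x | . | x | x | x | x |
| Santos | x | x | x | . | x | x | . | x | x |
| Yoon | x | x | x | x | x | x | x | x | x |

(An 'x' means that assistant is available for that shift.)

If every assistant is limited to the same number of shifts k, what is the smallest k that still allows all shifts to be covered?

With 3 assistants and 14 worker-slots to fill, someone must work at least ⌈14/3⌉ = 5 shifts, so k ≥ 5.
k = 5 works: Mon-PM→Ferraro+Santos, Tue-AM→Santos, Tue-PM→Ferraro+Santos, Wed-AM→Ferraro, Wed-PM→Santos+Yoon, Thu-AM→Ferraro+Santos, Thu-PM→Ferraro+Yoon, Fri-AM→Yoon, Fri-PM→Yoon.
Loads: Ferraro 5, Santos 5, Yoon 4 — all ≤ 5.

5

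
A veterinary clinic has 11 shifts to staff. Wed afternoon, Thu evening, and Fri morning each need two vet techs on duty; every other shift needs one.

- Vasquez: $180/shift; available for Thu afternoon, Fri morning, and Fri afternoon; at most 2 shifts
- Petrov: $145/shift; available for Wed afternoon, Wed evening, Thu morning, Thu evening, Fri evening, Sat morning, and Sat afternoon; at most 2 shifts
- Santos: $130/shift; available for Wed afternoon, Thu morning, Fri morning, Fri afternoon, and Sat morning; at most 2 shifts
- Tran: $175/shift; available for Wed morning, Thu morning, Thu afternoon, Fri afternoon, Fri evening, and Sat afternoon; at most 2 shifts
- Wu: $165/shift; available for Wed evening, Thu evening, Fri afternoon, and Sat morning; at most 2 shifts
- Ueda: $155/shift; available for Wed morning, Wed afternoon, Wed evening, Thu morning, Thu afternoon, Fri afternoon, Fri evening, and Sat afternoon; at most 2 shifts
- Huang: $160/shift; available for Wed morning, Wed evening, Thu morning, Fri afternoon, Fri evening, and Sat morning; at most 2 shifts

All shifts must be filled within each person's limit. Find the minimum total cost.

Thu evening can only be covered by Petrov and Wu, so that assignment is forced.
Fri morning can only be covered by Vasquez and Santos, so that assignment is forced.
Picking the cheapest available vet tech for each shift independently would cost $2030, but that ignores the shift limits.
An optimal schedule: Wed morning→Tran, Wed afternoon→Petrov+Santos, Wed evening→Wu, Thu morning→Ueda, Thu afternoon→Vasquez, Thu evening→Petrov+Wu, Fri morning→Vasquez+Santos, Fri afternoon→Huang, Fri evening→Ueda, Sat morning→Huang, Sat afternoon→Tran.
Total: 175 + 145 + 130 + 165 + 155 + 180 + 145 + 165 + 180 + 130 + 160 + 155 + 160 + 175 = $2220.

$2220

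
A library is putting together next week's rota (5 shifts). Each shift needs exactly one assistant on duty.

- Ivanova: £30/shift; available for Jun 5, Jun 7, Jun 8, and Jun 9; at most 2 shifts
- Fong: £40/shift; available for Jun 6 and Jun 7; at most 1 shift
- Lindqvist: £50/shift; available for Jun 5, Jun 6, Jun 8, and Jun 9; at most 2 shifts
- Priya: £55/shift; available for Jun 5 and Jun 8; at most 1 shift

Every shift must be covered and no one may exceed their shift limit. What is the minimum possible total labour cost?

£200

Picking the cheapest available assistant for each shift independently would cost £160, but that ignores the shift limits.
An optimal schedule: Jun 5→Lindqvist, Jun 6→Fong, Jun 7→Ivanova, Jun 8→Lindqvist, Jun 9→Ivanova.
Total: 50 + 40 + 30 + 50 + 30 = £200.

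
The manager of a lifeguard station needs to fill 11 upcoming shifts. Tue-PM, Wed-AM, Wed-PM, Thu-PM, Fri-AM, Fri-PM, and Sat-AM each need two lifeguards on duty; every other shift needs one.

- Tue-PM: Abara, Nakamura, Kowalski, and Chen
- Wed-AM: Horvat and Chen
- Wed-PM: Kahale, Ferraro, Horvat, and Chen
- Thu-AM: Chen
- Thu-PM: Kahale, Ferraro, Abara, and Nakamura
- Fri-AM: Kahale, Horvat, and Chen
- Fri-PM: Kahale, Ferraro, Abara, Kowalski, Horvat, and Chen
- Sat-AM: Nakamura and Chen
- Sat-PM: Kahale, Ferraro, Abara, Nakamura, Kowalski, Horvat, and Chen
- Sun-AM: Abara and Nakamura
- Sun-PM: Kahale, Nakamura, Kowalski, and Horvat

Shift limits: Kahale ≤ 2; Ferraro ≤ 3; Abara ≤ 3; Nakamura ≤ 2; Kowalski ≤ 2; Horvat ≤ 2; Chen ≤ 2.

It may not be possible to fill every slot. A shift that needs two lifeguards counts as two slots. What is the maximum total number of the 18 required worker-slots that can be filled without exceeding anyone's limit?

16

Total capacity across all lifeguards is 2+3+3+2+2+2+2 = 16, and 18 slots are needed, so at most 16 can be filled.
An assignment achieving 16: Tue-PM→Abara+Nakamura, Wed-AM→Horvat+Chen, Wed-PM→Kahale+Ferraro, Thu-AM→Chen, Thu-PM→Ferraro+Abara, Fri-AM→Kahale+Horvat, Fri-PM→Ferraro+Kowalski, Sat-AM→Nakamura, Sun-AM→Abara, Sun-PM→Kowalski.
Loads: Kahale 2/2, Ferraro 3/3, Abara 3/3, Nakamura 2/2, Kowalski 2/2, Horvat 2/2, Chen 2/2.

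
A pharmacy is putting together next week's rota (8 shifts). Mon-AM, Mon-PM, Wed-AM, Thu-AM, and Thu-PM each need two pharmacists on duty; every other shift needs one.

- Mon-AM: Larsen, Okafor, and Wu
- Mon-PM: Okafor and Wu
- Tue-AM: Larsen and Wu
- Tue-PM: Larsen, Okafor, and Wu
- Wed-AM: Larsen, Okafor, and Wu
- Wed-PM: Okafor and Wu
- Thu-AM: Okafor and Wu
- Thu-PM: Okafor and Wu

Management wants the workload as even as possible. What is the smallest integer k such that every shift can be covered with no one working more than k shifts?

5

With 3 pharmacists and 13 worker-slots to fill, someone must work at least ⌈13/3⌉ = 5 shifts, so k ≥ 5.
k = 5 works: Mon-AM→Larsen+Okafor, Mon-PM→Okafor+Wu, Tue-AM→Larsen, Tue-PM→Larsen, Wed-AM→Larsen+Wu, Wed-PM→Okafor, Thu-AM→Okafor+Wu, Thu-PM→Okafor+Wu.
Loads: Larsen 4, Okafor 5, Wu 4 — all ≤ 5.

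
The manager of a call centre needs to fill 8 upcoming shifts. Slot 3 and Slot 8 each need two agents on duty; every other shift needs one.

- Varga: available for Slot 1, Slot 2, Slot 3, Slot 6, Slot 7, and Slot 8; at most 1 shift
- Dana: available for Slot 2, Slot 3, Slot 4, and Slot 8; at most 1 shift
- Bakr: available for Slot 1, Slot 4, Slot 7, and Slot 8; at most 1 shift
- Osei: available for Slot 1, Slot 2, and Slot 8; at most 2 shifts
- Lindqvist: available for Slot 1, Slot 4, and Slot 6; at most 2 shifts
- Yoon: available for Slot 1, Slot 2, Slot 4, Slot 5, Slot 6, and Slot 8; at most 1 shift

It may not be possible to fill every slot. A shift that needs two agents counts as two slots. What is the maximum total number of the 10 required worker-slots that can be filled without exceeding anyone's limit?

8

Total capacity across all agents is 1+1+1+2+2+1 = 8, and 10 slots are needed, so at most 8 can be filled.
An assignment achieving 8: Slot 1→Osei, Slot 2→Osei, Slot 3→Varga+Dana, Slot 4→Lindqvist, Slot 5→Yoon, Slot 6→Lindqvist, Slot 7→Bakr.
Loads: Varga 1/1, Dana 1/1, Bakr 1/1, Osei 2/2, Lindqvist 2/2, Yoon 1/1.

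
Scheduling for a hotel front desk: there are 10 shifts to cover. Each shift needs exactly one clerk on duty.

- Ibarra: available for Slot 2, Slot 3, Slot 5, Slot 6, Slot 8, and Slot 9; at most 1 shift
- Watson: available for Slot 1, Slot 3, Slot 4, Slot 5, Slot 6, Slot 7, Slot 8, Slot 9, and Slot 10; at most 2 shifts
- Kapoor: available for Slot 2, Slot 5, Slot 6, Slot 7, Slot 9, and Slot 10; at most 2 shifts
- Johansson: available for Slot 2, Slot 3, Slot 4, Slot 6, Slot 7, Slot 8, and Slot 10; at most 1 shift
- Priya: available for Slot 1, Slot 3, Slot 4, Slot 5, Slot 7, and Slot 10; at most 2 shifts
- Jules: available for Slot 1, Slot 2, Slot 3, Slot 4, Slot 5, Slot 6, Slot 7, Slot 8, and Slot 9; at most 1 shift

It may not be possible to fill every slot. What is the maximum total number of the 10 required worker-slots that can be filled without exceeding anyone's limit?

Total capacity across all clerks is 1+2+2+1+2+1 = 9, and 10 slots are needed, so at most 9 can be filled.
An assignment achieving 9: Slot 1→Watson, Slot 2→Ibarra, Slot 3→Priya, Slot 4→Watson, Slot 5→Priya, Slot 6→Jules, Slot 8→Johansson, Slot 9→Kapoor, Slot 10→Kapoor.
Loads: Ibarra 1/1, Watson 2/2, Kapoor 2/2, Johansson 1/1, Priya 2/2, Jules 1/1.

9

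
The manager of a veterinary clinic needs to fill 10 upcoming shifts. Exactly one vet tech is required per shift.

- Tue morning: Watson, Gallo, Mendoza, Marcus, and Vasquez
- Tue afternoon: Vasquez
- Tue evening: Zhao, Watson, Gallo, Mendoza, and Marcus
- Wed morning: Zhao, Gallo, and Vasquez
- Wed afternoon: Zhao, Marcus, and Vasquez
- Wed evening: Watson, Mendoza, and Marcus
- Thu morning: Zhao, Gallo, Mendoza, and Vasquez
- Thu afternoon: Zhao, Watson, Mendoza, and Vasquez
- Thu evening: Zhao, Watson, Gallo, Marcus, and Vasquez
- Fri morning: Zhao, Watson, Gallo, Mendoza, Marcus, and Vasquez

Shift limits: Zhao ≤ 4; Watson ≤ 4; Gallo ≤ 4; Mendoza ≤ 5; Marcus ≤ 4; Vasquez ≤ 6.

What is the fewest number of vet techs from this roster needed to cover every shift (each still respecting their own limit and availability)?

2

10 slots to fill and no one can take more than 6, so at least ⌈10/6⌉ = 2 vet techs are needed.
Watson and Vasquez alone can cover everything: Tue morning→Watson, Tue afternoon→Vasquez, Tue evening→Watson, Wed morning→Vasquez, Wed afternoon→Vasquez, Wed evening→Watson, Thu morning→Vasquez, Thu afternoon→Watson, Thu evening→Vasquez, Fri morning→Vasquez.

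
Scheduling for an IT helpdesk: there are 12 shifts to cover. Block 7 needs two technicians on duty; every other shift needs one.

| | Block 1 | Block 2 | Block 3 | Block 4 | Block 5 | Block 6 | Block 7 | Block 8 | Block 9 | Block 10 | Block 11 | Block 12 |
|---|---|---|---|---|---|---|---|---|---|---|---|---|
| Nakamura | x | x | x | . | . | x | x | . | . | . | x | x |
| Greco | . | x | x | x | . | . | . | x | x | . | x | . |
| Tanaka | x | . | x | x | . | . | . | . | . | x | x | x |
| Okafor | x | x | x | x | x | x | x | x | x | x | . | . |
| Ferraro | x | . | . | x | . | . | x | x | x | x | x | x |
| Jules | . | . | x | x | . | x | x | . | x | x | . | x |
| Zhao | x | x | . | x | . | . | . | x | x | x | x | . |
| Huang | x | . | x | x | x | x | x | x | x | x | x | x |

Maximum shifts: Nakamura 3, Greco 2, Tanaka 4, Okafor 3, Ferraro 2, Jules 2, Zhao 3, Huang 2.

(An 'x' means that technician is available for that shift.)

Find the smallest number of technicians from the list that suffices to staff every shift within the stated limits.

4

13 slots to fill and no one can take more than 4, so at least ⌈13/4⌉ = 4 technicians are needed.
Nakamura, Tanaka, Okafor, and Zhao alone can cover everything: Block 1→Zhao, Block 2→Zhao, Block 3→Tanaka, Block 4→Tanaka, Block 5→Okafor, Block 6→Nakamura, Block 7→Nakamura+Okafor, Block 8→Okafor, Block 9→Zhao, Block 10→Tanaka, Block 11→Tanaka, Block 12→Nakamura.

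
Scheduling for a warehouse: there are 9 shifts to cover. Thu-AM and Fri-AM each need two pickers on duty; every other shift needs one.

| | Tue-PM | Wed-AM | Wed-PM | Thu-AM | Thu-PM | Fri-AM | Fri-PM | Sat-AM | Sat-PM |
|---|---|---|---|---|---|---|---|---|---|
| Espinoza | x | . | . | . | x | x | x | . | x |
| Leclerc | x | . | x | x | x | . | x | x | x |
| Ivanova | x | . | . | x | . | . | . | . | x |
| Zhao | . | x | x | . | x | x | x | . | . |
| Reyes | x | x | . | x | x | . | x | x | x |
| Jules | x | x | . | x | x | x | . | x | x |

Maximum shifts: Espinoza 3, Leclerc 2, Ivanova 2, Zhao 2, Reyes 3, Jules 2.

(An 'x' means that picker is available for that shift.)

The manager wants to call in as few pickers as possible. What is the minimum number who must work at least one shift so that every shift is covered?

5

11 slots to fill and no one can take more than 3, so at least ⌈11/3⌉ = 4 pickers are needed.
Any 4 pickers together have capacity at most 3+3+2+2 = 10 < 11 slots, so 4 can never suffice.
Espinoza, Leclerc, Ivanova, Zhao, and Reyes alone can cover everything: Tue-PM→Espinoza, Wed-AM→Zhao, Wed-PM→Leclerc, Thu-AM→Ivanova+Reyes, Thu-PM→Espinoza, Fri-AM→Espinoza+Zhao, Fri-PM→Reyes, Sat-AM→Leclerc, Sat-PM→Ivanova.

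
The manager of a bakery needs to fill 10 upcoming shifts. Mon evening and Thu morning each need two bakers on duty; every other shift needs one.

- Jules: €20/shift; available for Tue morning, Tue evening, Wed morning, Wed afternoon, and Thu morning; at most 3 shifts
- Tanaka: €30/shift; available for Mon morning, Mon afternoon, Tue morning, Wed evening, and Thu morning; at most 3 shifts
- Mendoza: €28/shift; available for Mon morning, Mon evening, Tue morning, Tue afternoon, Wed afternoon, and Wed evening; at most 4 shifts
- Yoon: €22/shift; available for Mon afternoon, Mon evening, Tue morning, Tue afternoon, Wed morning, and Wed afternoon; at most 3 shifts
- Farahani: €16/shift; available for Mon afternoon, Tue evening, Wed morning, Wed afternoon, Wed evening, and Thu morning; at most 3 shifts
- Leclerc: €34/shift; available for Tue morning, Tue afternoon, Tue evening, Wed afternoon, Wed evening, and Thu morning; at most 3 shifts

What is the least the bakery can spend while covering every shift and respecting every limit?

€258

Mon evening can only be covered by Mendoza and Yoon, so that assignment is forced.
Picking the cheapest available baker for each shift independently would cost €236, but that ignores the shift limits.
An optimal schedule: Mon morning→Mendoza, Mon afternoon→Farahani, Mon evening→Yoon+Mendoza, Tue morning→Jules, Tue afternoon→Yoon, Tue evening→Farahani, Wed morning→Jules, Wed afternoon→Yoon, Wed evening→Mendoza, Thu morning→Farahani+Jules.
Total: 28 + 16 + 22 + 28 + 20 + 22 + 16 + 20 + 22 + 28 + 16 + 20 = €258.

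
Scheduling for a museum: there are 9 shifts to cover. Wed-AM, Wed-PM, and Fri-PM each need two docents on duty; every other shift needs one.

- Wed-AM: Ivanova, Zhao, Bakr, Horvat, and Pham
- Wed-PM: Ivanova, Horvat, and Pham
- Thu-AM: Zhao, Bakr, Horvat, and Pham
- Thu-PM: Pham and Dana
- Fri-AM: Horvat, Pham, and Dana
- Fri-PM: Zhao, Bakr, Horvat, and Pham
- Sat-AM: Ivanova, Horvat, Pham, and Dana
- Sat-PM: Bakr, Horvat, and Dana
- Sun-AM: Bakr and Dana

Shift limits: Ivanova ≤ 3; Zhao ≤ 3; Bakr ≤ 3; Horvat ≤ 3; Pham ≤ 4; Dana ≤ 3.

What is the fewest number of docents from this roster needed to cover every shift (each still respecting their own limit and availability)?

12 slots to fill and no one can take more than 4, so at least ⌈12/4⌉ = 3 docents are needed.
Any 3 docents together have capacity at most 4+3+3 = 10 < 12 slots, so 3 can never suffice.
Ivanova, Zhao, Bakr, and Pham alone can cover everything: Wed-AM→Ivanova+Zhao, Wed-PM→Ivanova+Pham, Thu-AM→Zhao, Thu-PM→Pham, Fri-AM→Pham, Fri-PM→Zhao+Bakr, Sat-AM→Ivanova, Sat-PM→Bakr, Sun-AM→Bakr.

4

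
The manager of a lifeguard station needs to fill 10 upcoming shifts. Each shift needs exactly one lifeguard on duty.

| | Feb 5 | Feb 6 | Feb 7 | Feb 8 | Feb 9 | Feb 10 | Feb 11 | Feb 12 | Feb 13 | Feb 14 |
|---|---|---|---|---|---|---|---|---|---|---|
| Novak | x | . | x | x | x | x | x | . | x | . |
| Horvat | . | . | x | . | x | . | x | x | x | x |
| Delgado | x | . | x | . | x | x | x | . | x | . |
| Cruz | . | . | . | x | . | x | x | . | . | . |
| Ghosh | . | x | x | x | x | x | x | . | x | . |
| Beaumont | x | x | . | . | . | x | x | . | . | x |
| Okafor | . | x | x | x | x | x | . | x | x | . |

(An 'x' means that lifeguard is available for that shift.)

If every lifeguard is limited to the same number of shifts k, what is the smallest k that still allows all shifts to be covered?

2

With 7 lifeguards and 10 worker-slots to fill, someone must work at least ⌈10/7⌉ = 2 shifts, so k ≥ 2.
k = 2 works: Feb 5→Novak, Feb 6→Ghosh, Feb 7→Delgado, Feb 8→Novak, Feb 9→Delgado, Feb 10→Cruz, Feb 11→Cruz, Feb 12→Horvat, Feb 13→Ghosh, Feb 14→Horvat.
Loads: Novak 2, Horvat 2, Delgado 2, Cruz 2, Ghosh 2, Beaumont 0, Okafor 0 — all ≤ 2.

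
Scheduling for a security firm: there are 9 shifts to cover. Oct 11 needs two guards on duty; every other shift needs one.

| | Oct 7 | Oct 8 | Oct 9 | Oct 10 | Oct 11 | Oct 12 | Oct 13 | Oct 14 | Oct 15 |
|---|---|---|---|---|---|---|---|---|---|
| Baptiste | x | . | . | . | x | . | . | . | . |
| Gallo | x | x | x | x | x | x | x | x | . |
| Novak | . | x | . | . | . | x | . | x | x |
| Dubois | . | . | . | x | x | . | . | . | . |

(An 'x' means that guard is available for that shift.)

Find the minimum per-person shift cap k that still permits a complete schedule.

3

With 4 guards and 10 worker-slots to fill, someone must work at least ⌈10/4⌉ = 3 shifts, so k ≥ 3.
k = 3 works: Oct 7→Baptiste, Oct 8→Gallo, Oct 9→Gallo, Oct 10→Dubois, Oct 11→Baptiste+Dubois, Oct 12→Novak, Oct 13→Gallo, Oct 14→Novak, Oct 15→Novak.
Loads: Baptiste 2, Gallo 3, Novak 3, Dubois 2 — all ≤ 3.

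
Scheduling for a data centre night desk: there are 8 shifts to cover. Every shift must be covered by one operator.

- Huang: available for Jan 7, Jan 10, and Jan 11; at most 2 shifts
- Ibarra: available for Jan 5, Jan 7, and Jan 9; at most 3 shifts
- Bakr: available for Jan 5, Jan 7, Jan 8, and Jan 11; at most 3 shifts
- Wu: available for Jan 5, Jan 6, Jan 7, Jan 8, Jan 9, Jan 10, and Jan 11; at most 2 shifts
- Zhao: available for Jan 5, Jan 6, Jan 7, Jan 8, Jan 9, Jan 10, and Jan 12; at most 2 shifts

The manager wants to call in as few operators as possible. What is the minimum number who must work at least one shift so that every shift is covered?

4

8 slots to fill and no one can take more than 3, so at least ⌈8/3⌉ = 3 operators are needed.
No set of 3 operators can cover every shift (each such set leaves at least one shift with no one available or exceeds a cap).
Huang, Ibarra, Bakr, and Zhao alone can cover everything: Jan 5→Ibarra, Jan 6→Zhao, Jan 7→Ibarra, Jan 8→Bakr, Jan 9→Ibarra, Jan 10→Huang, Jan 11→Huang, Jan 12→Zhao.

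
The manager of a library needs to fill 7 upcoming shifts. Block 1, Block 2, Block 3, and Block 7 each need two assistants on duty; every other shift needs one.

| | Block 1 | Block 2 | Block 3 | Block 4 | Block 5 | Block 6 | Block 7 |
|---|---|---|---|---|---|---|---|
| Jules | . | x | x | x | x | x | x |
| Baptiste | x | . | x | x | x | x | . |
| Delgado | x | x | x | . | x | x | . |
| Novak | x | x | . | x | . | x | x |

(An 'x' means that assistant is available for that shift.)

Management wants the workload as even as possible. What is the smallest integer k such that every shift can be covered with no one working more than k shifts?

3

With 4 assistants and 11 worker-slots to fill, someone must work at least ⌈11/4⌉ = 3 shifts, so k ≥ 3.
k = 3 works: Block 1→Baptiste+Delgado, Block 2→Jules+Delgado, Block 3→Jules+Baptiste, Block 4→Baptiste, Block 5→Delgado, Block 6→Novak, Block 7→Jules+Novak.
Loads: Jules 3, Baptiste 3, Delgado 3, Novak 2 — all ≤ 3.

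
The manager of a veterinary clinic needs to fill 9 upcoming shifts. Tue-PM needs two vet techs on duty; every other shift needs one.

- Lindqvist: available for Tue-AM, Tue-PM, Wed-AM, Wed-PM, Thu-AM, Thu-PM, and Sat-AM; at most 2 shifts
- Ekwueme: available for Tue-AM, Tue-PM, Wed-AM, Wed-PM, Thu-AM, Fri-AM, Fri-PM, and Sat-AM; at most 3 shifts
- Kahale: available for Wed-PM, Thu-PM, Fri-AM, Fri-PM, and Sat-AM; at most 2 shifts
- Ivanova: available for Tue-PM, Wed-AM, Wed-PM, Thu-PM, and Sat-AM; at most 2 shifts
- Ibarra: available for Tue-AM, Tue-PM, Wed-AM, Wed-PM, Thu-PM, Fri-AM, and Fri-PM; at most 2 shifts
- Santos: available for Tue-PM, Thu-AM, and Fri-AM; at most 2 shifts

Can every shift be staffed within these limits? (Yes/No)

One valid schedule: Tue-AM→Lindqvist, Tue-PM→Ivanova+Ibarra, Wed-AM→Ekwueme, Wed-PM→Ivanova, Thu-AM→Lindqvist, Thu-PM→Kahale, Fri-AM→Ekwueme, Fri-PM→Ekwueme, Sat-AM→Kahale.
Loads: Lindqvist 2/2, Ekwueme 3/3, Kahale 2/2, Ivanova 2/2, Ibarra 1/2, Santos 0/2 — all within limits.

Yes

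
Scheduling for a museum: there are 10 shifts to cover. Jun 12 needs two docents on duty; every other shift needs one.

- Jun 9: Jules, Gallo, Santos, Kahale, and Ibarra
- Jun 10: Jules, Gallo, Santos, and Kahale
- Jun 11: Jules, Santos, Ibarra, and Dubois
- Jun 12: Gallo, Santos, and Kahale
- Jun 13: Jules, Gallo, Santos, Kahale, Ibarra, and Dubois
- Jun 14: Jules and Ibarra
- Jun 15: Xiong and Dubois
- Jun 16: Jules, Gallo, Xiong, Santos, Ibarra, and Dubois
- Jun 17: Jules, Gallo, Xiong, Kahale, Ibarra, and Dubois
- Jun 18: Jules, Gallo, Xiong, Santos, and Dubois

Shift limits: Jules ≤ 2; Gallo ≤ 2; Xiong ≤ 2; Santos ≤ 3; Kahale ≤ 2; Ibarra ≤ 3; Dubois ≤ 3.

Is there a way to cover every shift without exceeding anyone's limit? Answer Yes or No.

Yes

One valid schedule: Jun 9→Gallo, Jun 10→Jules, Jun 11→Santos, Jun 12→Gallo+Santos, Jun 13→Santos, Jun 14→Jules, Jun 15→Xiong, Jun 16→Ibarra, Jun 17→Kahale, Jun 18→Xiong.
Loads: Jules 2/2, Gallo 2/2, Xiong 2/2, Santos 3/3, Kahale 1/2, Ibarra 1/3, Dubois 0/3 — all within limits.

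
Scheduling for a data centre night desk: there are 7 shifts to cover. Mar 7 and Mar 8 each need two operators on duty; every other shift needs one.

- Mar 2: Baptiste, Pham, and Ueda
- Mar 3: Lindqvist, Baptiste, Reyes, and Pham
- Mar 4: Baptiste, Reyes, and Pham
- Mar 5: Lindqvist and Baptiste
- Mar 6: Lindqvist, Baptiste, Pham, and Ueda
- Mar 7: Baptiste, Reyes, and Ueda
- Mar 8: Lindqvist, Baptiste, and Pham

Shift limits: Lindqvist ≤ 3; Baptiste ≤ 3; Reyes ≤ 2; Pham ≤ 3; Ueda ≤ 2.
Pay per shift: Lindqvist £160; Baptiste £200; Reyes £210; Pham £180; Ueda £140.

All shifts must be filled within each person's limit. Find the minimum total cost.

Picking the cheapest available operator for each shift independently would cost £1460, but that ignores the shift limits.
An optimal schedule: Mar 2→Ueda, Mar 3→Lindqvist, Mar 4→Pham, Mar 5→Lindqvist, Mar 6→Pham, Mar 7→Ueda+Baptiste, Mar 8→Lindqvist+Pham.
Total: 140 + 160 + 180 + 160 + 180 + 140 + 200 + 160 + 180 = £1500.

£1500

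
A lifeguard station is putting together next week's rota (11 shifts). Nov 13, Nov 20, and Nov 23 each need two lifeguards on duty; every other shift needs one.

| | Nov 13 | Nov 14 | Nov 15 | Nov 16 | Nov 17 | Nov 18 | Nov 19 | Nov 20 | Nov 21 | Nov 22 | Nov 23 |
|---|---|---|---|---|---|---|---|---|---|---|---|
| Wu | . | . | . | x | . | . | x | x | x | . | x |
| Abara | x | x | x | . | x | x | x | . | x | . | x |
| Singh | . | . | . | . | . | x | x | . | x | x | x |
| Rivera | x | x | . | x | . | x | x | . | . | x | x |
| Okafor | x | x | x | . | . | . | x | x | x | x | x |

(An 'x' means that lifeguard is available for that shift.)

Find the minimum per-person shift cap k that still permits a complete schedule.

With 5 lifeguards and 14 worker-slots to fill, someone must work at least ⌈14/5⌉ = 3 shifts, so k ≥ 3.
k = 3 works: Nov 13→Abara+Rivera, Nov 14→Rivera, Nov 15→Abara, Nov 16→Wu, Nov 17→Abara, Nov 18→Singh, Nov 19→Singh, Nov 20→Wu+Okafor, Nov 21→Wu, Nov 22→Singh, Nov 23→Rivera+Okafor.
Loads: Wu 3, Abara 3, Singh 3, Rivera 3, Okafor 2 — all ≤ 3.

3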